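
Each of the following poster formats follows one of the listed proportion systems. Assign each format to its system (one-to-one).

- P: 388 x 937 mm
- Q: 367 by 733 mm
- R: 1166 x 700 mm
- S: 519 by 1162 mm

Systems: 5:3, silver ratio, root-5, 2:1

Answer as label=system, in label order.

P=silver ratio, Q=2:1, R=5:3, S=root-5

P = 937/388 ≈ 2.415 → silver ratio (2.414)
Q = 733/367 ≈ 1.997 → 2:1 (2.000)
R = 1166/700 ≈ 1.666 → 5:3 (1.667)
S = 1162/519 ≈ 2.239 → root-5 (2.236)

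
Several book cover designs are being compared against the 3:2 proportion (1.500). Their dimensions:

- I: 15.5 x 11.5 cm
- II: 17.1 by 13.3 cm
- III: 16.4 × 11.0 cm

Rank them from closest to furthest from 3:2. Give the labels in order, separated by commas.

III, I, II

I: 15.5/11.5 ≈ 1.348 → |1.348 − 1.500| = 0.152
II: 17.1/13.3 ≈ 1.286 → |1.286 − 1.500| = 0.214
III: 16.4/11.0 ≈ 1.491 → |1.491 − 1.500| = 0.009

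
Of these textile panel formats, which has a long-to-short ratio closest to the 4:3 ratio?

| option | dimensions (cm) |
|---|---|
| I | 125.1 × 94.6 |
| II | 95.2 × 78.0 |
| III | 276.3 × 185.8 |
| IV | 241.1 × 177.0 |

Ratios (long/short): I ≈ 1.322; II ≈ 1.221; III ≈ 1.487; IV ≈ 1.362.
4:3 ≈ 1.333; option I is nearest (Δ 0.011).

I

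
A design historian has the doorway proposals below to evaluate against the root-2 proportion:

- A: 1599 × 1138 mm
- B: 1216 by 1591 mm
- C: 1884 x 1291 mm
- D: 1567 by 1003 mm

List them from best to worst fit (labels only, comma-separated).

A, C, B, D

Ratios: A = 1599 / 1138 ≈ 1.405; B = 1591 / 1216 ≈ 1.308; C = 1884 / 1291 ≈ 1.459; D = 1567 / 1003 ≈ 1.562.
|Δ from 1.414|: A 0.009; B 0.106; C 0.045; D 0.148.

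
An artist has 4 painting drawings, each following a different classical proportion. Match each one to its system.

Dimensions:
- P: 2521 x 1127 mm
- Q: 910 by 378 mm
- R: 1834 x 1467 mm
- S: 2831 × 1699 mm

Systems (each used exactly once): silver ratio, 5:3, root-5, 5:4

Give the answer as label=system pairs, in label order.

P=root-5, Q=silver ratio, R=5:4, S=5:3

P = 2521/1127 ≈ 2.237 → root-5 (2.236)
Q = 910/378 ≈ 2.407 → silver ratio (2.414)
R = 1834/1467 ≈ 1.250 → 5:4 (1.250)
S = 2831/1699 ≈ 1.666 → 5:3 (1.667)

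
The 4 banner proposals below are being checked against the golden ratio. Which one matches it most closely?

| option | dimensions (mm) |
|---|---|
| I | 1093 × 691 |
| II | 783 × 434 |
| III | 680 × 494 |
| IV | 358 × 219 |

Target golden ratio ≈ 1.618.
I: 1.582 (Δ0.036)  II: 1.804 (Δ0.186)  III: 1.377 (Δ0.241)  IV: 1.635 (Δ0.017)

IV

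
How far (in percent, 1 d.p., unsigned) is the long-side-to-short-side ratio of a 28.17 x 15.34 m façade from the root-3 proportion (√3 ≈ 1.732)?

6.0%

Ratio = 28.17 / 15.34 ≈ 1.8364.
Ideal root-3 ≈ 1.7321. |1.8364 − 1.7321| / 1.7321 ≈ 6.02% → 6.0%.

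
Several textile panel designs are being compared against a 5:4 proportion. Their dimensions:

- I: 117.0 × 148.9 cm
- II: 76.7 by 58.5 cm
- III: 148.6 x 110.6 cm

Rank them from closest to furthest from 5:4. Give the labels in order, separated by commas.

Ratios: I = 148.9 / 117.0 ≈ 1.273; II = 76.7 / 58.5 ≈ 1.311; III = 148.6 / 110.6 ≈ 1.344.
|Δ from 1.250|: I 0.023; II 0.061; III 0.094.

I, II, III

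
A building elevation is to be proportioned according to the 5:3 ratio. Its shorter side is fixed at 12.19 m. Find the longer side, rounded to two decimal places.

20.32 m

5:3 ≈ 1.66667.
Longer side = 12.19 × 1.66667 ≈ 20.3167 → 20.32 m.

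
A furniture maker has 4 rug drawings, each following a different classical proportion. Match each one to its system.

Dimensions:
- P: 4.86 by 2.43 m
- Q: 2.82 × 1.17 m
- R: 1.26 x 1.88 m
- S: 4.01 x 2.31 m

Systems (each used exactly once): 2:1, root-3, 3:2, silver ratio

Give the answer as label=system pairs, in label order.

P=2:1, Q=silver ratio, R=3:2, S=root-3

P = 4.86/2.43 ≈ 2.000 → 2:1 (2.000)
Q = 2.82/1.17 ≈ 2.410 → silver ratio (2.414)
R = 1.88/1.26 ≈ 1.492 → 3:2 (1.500)
S = 4.01/2.31 ≈ 1.736 → root-3 (1.732)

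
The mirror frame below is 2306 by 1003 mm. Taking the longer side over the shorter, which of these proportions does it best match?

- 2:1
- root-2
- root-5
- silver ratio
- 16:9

2306/1003 ≈ 2.299. Nearest candidates are root-5 (2.236, off by 0.063) and silver ratio (2.414, off by 0.115).

root-5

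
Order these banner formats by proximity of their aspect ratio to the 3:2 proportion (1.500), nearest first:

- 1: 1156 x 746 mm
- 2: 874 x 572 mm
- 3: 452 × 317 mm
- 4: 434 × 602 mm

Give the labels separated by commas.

2, 1, 3, 4

Ratios: 1 = 1156 / 746 ≈ 1.550; 2 = 874 / 572 ≈ 1.528; 3 = 452 / 317 ≈ 1.426; 4 = 602 / 434 ≈ 1.387.
|Δ from 1.500|: 1 0.050; 2 0.028; 3 0.074; 4 0.113.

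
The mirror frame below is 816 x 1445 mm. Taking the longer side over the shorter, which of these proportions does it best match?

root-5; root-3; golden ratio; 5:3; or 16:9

16:9

1445/816 ≈ 1.771. Nearest candidates are 16:9 (1.778, off by 0.007) and root-3 (1.732, off by 0.039).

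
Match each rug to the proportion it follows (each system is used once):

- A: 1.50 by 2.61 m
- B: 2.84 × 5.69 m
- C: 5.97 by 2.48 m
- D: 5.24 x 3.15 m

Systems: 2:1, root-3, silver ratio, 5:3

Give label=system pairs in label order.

A = 2.61/1.50 ≈ 1.740 → root-3 (1.732)
B = 5.69/2.84 ≈ 2.004 → 2:1 (2.000)
C = 5.97/2.48 ≈ 2.407 → silver ratio (2.414)
D = 5.24/3.15 ≈ 1.663 → 5:3 (1.667)

A=root-3, B=2:1, C=silver ratio, D=5:3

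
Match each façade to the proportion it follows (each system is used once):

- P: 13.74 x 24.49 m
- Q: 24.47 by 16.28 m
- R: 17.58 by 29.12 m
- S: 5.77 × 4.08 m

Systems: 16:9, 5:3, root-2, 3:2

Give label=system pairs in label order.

Ratios: P ≈ 1.782; Q ≈ 1.503; R ≈ 1.656; S ≈ 1.414.
Targets: 16:9 ≈ 1.778; 5:3 ≈ 1.667; root-2 ≈ 1.414; 3:2 ≈ 1.500.

P=16:9, Q=3:2, R=5:3, S=root-2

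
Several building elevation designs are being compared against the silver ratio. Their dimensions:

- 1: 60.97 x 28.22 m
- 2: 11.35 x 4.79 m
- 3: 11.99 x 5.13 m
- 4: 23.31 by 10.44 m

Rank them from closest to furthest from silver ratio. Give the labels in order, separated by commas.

1: 60.97/28.22 ≈ 2.161 → |2.161 − 2.414| = 0.253
2: 11.35/4.79 ≈ 2.370 → |2.370 − 2.414| = 0.044
3: 11.99/5.13 ≈ 2.337 → |2.337 − 2.414| = 0.077
4: 23.31/10.44 ≈ 2.233 → |2.233 − 2.414| = 0.181

2, 3, 4, 1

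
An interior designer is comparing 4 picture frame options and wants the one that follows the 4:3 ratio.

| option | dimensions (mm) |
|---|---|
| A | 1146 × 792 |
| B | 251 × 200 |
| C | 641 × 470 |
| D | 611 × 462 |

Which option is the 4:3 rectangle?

Ratios (long/short): A ≈ 1.447; B ≈ 1.255; C ≈ 1.364; D ≈ 1.323.
4:3 ≈ 1.333; option D is nearest (Δ 0.010).

D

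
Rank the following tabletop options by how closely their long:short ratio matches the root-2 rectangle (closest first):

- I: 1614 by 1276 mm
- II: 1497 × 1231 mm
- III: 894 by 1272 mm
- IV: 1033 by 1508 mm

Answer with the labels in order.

III, IV, I, II

I: 1614/1276 ≈ 1.265 → |1.265 − 1.414| = 0.149
II: 1497/1231 ≈ 1.216 → |1.216 − 1.414| = 0.198
III: 1272/894 ≈ 1.423 → |1.423 − 1.414| = 0.009
IV: 1508/1033 ≈ 1.460 → |1.460 − 1.414| = 0.046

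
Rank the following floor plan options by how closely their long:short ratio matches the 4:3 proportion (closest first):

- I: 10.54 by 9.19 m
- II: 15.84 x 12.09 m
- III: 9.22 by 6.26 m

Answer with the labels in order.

II, III, I

I: 10.54/9.19 ≈ 1.147 → |1.147 − 1.333| = 0.186
II: 15.84/12.09 ≈ 1.310 → |1.310 − 1.333| = 0.023
III: 9.22/6.26 ≈ 1.473 → |1.473 − 1.333| = 0.140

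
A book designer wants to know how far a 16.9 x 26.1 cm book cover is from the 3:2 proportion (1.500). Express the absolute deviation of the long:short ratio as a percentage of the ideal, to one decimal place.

3.0%

Ratio = 26.1 / 16.9 ≈ 1.5444.
Ideal 3:2 = 1.5000. |1.5444 − 1.5000| / 1.5000 ≈ 2.96% → 3.0%.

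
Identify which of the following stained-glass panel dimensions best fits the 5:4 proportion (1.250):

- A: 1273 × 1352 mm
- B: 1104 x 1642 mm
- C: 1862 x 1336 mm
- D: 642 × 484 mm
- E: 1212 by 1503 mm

Ratios (long/short): A ≈ 1.062; B ≈ 1.487; C ≈ 1.394; D ≈ 1.326; E ≈ 1.240.
5:4 ≈ 1.250; option E is nearest (Δ 0.010).

E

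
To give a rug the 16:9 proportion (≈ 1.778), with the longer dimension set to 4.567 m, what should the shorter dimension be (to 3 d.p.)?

2.569 m

16:9 ≈ 1.77778.
Shorter side = 4.567 ÷ 1.77778 ≈ 2.56893 → 2.569 m.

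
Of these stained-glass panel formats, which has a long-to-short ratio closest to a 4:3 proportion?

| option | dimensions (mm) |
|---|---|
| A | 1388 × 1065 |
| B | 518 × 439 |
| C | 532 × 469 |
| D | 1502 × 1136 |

Ratios (long/short): A ≈ 1.303; B ≈ 1.180; C ≈ 1.134; D ≈ 1.322.
4:3 ≈ 1.333; option D is nearest (Δ 0.011).

D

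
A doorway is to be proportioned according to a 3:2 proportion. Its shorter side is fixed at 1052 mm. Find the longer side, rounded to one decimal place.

1578.0 mm

3:2 = 1.50000.
Longer side = 1052 × 1.50000 ≈ 1578.000 → 1578.0 mm.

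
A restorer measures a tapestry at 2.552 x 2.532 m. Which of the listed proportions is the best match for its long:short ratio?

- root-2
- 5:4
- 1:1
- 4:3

1:1

Ratio = 2.552 / 2.532 ≈ 1.008.
Distances: root-2 1.414 (Δ 0.406); 5:4 1.250 (Δ 0.242); 1:1 1.000 (Δ 0.008); 4:3 1.333 (Δ 0.325).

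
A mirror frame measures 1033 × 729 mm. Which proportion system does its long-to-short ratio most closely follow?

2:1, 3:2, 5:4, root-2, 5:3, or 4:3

Ratio = 1033 / 729 ≈ 1.417.
Distances: 2:1 2.000 (Δ 0.583); 3:2 1.500 (Δ 0.083); 5:4 1.250 (Δ 0.167); root-2 1.414 (Δ 0.003); 5:3 1.667 (Δ 0.250); 4:3 1.333 (Δ 0.084).

root-2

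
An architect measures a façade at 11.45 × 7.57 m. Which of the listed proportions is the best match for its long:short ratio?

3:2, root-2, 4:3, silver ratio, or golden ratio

Ratio = 11.45 / 7.57 ≈ 1.513.
Distances: 3:2 1.500 (Δ 0.013); root-2 1.414 (Δ 0.099); 4:3 1.333 (Δ 0.180); silver ratio 2.414 (Δ 0.901); golden ratio 1.618 (Δ 0.105).

3:2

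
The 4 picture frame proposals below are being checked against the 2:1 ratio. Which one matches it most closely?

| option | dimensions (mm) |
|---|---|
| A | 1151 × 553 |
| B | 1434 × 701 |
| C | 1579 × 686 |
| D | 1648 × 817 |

D

Target 2:1 ≈ 2.000.
A: 2.081 (Δ0.081)  B: 2.046 (Δ0.046)  C: 2.302 (Δ0.302)  D: 2.017 (Δ0.017)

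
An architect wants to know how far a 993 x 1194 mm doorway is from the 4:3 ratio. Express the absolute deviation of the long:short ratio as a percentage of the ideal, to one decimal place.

Ratio = 1194 / 993 ≈ 1.2024.
Ideal 4:3 ≈ 1.3333. |1.2024 − 1.3333| / 1.3333 ≈ 9.82% → 9.8%.

9.8%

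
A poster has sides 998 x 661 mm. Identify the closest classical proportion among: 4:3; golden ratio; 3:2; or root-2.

998/661 ≈ 1.510. Nearest candidates are 3:2 (1.500, off by 0.010) and root-2 (1.414, off by 0.096).

3:2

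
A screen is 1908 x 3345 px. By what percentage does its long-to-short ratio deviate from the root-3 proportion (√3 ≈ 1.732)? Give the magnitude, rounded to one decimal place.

1.2%

Ratio = 3345 / 1908 ≈ 1.7531.
Ideal root-3 ≈ 1.7321. |1.7531 − 1.7321| / 1.7321 ≈ 1.21% → 1.2%.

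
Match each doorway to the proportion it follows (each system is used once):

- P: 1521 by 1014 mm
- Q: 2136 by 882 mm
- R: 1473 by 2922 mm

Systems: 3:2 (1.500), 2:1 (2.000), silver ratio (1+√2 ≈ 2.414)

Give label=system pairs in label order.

Ratios: P ≈ 1.500; Q ≈ 2.422; R ≈ 1.984.
Targets: 3:2 ≈ 1.500; 2:1 ≈ 2.000; silver ratio ≈ 2.414.

P=3:2, Q=silver ratio, R=2:1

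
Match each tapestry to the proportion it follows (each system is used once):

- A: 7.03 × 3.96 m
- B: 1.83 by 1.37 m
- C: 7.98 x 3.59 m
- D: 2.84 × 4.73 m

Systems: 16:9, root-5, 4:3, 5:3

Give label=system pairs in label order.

A=16:9, B=4:3, C=root-5, D=5:3

Ratios: A ≈ 1.775; B ≈ 1.336; C ≈ 2.223; D ≈ 1.665.
Targets: 16:9 ≈ 1.778; root-5 ≈ 2.236; 4:3 ≈ 1.333; 5:3 ≈ 1.667.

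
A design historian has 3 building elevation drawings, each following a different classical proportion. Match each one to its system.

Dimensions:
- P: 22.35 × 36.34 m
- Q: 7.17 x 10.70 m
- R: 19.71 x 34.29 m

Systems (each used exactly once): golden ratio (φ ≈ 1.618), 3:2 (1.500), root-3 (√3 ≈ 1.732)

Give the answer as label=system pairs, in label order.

P=golden ratio, Q=3:2, R=root-3

Ratios: P ≈ 1.626; Q ≈ 1.492; R ≈ 1.740.
Targets: golden ratio ≈ 1.618; 3:2 ≈ 1.500; root-3 ≈ 1.732.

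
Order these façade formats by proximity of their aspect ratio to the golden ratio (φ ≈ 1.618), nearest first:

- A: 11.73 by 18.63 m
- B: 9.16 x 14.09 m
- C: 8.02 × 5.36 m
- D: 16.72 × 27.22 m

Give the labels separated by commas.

D, A, B, C

A: 18.63/11.73 ≈ 1.588 → |1.588 − 1.618| = 0.030
B: 14.09/9.16 ≈ 1.538 → |1.538 − 1.618| = 0.080
C: 8.02/5.36 ≈ 1.496 → |1.496 − 1.618| = 0.122
D: 27.22/16.72 ≈ 1.628 → |1.628 − 1.618| = 0.010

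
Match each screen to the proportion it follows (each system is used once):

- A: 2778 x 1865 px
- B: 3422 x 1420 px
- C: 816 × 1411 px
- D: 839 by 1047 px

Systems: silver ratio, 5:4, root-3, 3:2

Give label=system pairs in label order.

A=3:2, B=silver ratio, C=root-3, D=5:4

Ratios: A ≈ 1.490; B ≈ 2.410; C ≈ 1.729; D ≈ 1.248.
Targets: silver ratio ≈ 2.414; 5:4 ≈ 1.250; root-3 ≈ 1.732; 3:2 ≈ 1.500.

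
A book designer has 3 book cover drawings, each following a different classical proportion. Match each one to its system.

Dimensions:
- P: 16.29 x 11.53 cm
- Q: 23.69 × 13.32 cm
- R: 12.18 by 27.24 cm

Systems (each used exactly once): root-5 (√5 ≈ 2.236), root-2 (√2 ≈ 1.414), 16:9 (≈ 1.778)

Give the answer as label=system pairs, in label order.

P=root-2, Q=16:9, R=root-5

P = 16.29/11.53 ≈ 1.413 → root-2 (1.414)
Q = 23.69/13.32 ≈ 1.779 → 16:9 (1.778)
R = 27.24/12.18 ≈ 2.236 → root-5 (2.236)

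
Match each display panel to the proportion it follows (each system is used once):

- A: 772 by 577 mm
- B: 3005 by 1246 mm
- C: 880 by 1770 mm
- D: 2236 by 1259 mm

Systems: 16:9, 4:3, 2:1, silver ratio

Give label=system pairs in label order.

A=4:3, B=silver ratio, C=2:1, D=16:9

Ratios: A ≈ 1.338; B ≈ 2.412; C ≈ 2.011; D ≈ 1.776.
Targets: 16:9 ≈ 1.778; 4:3 ≈ 1.333; 2:1 ≈ 2.000; silver ratio ≈ 2.414.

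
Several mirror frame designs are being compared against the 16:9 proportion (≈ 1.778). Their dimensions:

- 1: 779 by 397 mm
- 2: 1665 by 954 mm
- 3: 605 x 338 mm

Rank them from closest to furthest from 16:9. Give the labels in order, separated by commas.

1: 779/397 ≈ 1.962 → |1.962 − 1.778| = 0.184
2: 1665/954 ≈ 1.745 → |1.745 − 1.778| = 0.033
3: 605/338 ≈ 1.790 → |1.790 − 1.778| = 0.012

3, 2, 1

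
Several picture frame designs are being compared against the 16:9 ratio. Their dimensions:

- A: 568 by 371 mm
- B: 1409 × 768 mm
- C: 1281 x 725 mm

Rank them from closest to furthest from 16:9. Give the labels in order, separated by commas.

A: 568/371 ≈ 1.531 → |1.531 − 1.778| = 0.247
B: 1409/768 ≈ 1.835 → |1.835 − 1.778| = 0.057
C: 1281/725 ≈ 1.767 → |1.767 − 1.778| = 0.011

C, B, A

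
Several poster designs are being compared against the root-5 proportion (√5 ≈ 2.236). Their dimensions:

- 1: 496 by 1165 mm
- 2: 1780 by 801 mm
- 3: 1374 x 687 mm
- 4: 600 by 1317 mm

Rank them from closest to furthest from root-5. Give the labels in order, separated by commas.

Ratios: 1 = 1165 / 496 ≈ 2.349; 2 = 1780 / 801 ≈ 2.222; 3 = 1374 / 687 ≈ 2.000; 4 = 1317 / 600 ≈ 2.195.
|Δ from 2.236|: 1 0.113; 2 0.014; 3 0.236; 4 0.041.

2, 4, 1, 3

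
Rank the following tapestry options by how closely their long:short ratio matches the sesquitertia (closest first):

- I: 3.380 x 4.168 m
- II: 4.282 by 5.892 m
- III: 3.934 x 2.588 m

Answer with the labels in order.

II, I, III

Ratios: I = 4.168 / 3.380 ≈ 1.233; II = 5.892 / 4.282 ≈ 1.376; III = 3.934 / 2.588 ≈ 1.520.
|Δ from 1.333|: I 0.100; II 0.043; III 0.187.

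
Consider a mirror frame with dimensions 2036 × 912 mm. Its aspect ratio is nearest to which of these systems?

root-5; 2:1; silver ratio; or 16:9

Ratio = 2036 / 912 ≈ 2.232.
Distances: root-5 2.236 (Δ 0.004); 2:1 2.000 (Δ 0.232); silver ratio 2.414 (Δ 0.182); 16:9 1.778 (Δ 0.454).

root-5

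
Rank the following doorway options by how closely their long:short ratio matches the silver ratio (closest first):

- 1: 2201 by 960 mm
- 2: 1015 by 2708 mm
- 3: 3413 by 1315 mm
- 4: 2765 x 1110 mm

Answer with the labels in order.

1: 2201/960 ≈ 2.293 → |2.293 − 2.414| = 0.121
2: 2708/1015 ≈ 2.668 → |2.668 − 2.414| = 0.254
3: 3413/1315 ≈ 2.595 → |2.595 − 2.414| = 0.181
4: 2765/1110 ≈ 2.491 → |2.491 − 2.414| = 0.077

4, 1, 3, 2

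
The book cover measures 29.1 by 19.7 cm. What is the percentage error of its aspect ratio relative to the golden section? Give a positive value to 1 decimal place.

8.7%

Ratio = 29.1 / 19.7 ≈ 1.4772.
Ideal golden ratio ≈ 1.6180. |1.4772 − 1.6180| / 1.6180 ≈ 8.70% → 8.7%.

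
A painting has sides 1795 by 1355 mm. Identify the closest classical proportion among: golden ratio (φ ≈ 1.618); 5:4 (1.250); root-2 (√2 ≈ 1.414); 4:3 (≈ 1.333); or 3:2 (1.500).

4:3

1795/1355 ≈ 1.325. Nearest candidates are 4:3 (1.333, off by 0.008) and 5:4 (1.250, off by 0.075).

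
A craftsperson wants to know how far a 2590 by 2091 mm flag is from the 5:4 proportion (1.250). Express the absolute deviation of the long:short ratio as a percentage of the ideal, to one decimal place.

Ratio = 2590 / 2091 ≈ 1.2386.
Ideal 5:4 = 1.2500. |1.2386 − 1.2500| / 1.2500 ≈ 0.91% → 0.9%.

0.9%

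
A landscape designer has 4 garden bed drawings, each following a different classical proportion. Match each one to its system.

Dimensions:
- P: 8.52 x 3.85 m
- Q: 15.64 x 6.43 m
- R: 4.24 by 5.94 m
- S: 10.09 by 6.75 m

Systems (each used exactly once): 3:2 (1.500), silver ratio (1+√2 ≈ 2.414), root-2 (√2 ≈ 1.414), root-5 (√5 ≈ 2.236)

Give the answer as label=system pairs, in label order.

P=root-5, Q=silver ratio, R=root-2, S=3:2

Ratios: P ≈ 2.213; Q ≈ 2.432; R ≈ 1.401; S ≈ 1.495.
Targets: 3:2 ≈ 1.500; silver ratio ≈ 2.414; root-2 ≈ 1.414; root-5 ≈ 2.236.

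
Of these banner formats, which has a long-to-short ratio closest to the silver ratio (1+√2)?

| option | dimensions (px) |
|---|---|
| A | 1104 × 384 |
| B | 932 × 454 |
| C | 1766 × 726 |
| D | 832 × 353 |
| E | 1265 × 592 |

Target silver ratio ≈ 2.414.
A: 2.875 (Δ0.461)  B: 2.053 (Δ0.361)  C: 2.433 (Δ0.019)  D: 2.357 (Δ0.057)  E: 2.137 (Δ0.277)

C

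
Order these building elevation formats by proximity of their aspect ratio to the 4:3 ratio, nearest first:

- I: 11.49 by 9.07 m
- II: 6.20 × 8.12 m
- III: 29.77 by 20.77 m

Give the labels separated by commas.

II, I, III

I: 11.49/9.07 ≈ 1.267 → |1.267 − 1.333| = 0.066
II: 8.12/6.20 ≈ 1.310 → |1.310 − 1.333| = 0.023
III: 29.77/20.77 ≈ 1.433 → |1.433 − 1.333| = 0.100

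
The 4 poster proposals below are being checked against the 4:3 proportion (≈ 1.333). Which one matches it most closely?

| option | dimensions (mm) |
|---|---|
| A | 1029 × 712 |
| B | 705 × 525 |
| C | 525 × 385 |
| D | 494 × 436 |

B

Target 4:3 ≈ 1.333.
A: 1.445 (Δ0.112)  B: 1.343 (Δ0.010)  C: 1.364 (Δ0.031)  D: 1.133 (Δ0.200)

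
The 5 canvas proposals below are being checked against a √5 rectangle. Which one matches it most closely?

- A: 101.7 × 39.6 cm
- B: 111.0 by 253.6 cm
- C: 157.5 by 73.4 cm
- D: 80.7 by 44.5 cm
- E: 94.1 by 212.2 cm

E

Ratios (long/short): A ≈ 2.568; B ≈ 2.285; C ≈ 2.146; D ≈ 1.813; E ≈ 2.255.
root-5 ≈ 2.236; option E is nearest (Δ 0.019).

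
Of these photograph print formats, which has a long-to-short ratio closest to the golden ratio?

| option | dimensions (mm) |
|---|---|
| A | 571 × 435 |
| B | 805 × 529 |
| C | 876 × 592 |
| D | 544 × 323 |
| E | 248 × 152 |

Target golden ratio ≈ 1.618.
A: 1.313 (Δ0.305)  B: 1.522 (Δ0.096)  C: 1.480 (Δ0.138)  D: 1.684 (Δ0.066)  E: 1.632 (Δ0.014)

E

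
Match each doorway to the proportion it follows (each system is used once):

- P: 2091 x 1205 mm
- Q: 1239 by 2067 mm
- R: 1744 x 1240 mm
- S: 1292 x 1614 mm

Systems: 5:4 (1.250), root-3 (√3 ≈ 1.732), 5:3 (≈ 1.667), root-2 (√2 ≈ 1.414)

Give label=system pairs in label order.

P = 2091/1205 ≈ 1.735 → root-3 (1.732)
Q = 2067/1239 ≈ 1.668 → 5:3 (1.667)
R = 1744/1240 ≈ 1.406 → root-2 (1.414)
S = 1614/1292 ≈ 1.249 → 5:4 (1.250)

P=root-3, Q=5:3, R=root-2, S=5:4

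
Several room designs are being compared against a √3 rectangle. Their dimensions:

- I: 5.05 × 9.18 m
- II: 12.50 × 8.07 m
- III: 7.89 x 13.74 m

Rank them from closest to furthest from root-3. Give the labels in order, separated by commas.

III, I, II

I: 9.18/5.05 ≈ 1.818 → |1.818 − 1.732| = 0.086
II: 12.50/8.07 ≈ 1.549 → |1.549 − 1.732| = 0.183
III: 13.74/7.89 ≈ 1.741 → |1.741 − 1.732| = 0.009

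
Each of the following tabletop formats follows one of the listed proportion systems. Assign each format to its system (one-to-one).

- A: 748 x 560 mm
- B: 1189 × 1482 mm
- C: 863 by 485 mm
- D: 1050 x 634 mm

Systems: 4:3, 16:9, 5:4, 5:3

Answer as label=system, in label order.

A=4:3, B=5:4, C=16:9, D=5:3

Ratios: A ≈ 1.336; B ≈ 1.246; C ≈ 1.779; D ≈ 1.656.
Targets: 4:3 ≈ 1.333; 16:9 ≈ 1.778; 5:4 ≈ 1.250; 5:3 ≈ 1.667.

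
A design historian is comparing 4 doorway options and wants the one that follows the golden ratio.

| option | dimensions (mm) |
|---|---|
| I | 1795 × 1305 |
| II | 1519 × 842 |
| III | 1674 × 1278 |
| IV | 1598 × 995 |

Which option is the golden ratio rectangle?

Target golden ratio ≈ 1.618.
I: 1.375 (Δ0.243)  II: 1.804 (Δ0.186)  III: 1.310 (Δ0.308)  IV: 1.606 (Δ0.012)

IV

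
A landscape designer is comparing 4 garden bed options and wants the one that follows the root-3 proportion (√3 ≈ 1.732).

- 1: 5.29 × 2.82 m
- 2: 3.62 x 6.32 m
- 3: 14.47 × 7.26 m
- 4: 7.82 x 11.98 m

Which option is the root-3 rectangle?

2

Target root-3 ≈ 1.732.
1: 1.876 (Δ0.144)  2: 1.746 (Δ0.014)  3: 1.993 (Δ0.261)  4: 1.532 (Δ0.200)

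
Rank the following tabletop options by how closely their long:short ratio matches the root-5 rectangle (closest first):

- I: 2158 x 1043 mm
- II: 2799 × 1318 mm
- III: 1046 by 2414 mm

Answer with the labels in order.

Ratios: I = 2158 / 1043 ≈ 2.069; II = 2799 / 1318 ≈ 2.124; III = 2414 / 1046 ≈ 2.308.
|Δ from 2.236|: I 0.167; II 0.112; III 0.072.

III, II, I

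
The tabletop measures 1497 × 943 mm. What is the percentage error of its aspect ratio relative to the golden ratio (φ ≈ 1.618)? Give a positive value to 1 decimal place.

Ratio = 1497 / 943 ≈ 1.5875.
Ideal golden ratio ≈ 1.6180. |1.5875 − 1.6180| / 1.6180 ≈ 1.89% → 1.9%.

1.9%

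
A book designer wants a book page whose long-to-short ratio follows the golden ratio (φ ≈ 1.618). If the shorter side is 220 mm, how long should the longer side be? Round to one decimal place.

golden ratio ≈ 1.61803.
Longer side = 220 × 1.61803 ≈ 355.967 → 356.0 mm.

356.0 mm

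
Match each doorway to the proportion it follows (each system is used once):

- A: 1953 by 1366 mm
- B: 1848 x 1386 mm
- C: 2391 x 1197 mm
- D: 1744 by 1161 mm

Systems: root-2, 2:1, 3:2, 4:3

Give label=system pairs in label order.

A=root-2, B=4:3, C=2:1, D=3:2

A = 1953/1366 ≈ 1.430 → root-2 (1.414)
B = 1848/1386 ≈ 1.333 → 4:3 (1.333)
C = 2391/1197 ≈ 1.997 → 2:1 (2.000)
D = 1744/1161 ≈ 1.502 → 3:2 (1.500)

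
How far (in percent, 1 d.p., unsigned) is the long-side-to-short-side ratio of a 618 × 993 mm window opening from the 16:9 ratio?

Ratio = 993 / 618 ≈ 1.6068.
Ideal 16:9 ≈ 1.7778. |1.6068 − 1.7778| / 1.7778 ≈ 9.62% → 9.6%.

9.6%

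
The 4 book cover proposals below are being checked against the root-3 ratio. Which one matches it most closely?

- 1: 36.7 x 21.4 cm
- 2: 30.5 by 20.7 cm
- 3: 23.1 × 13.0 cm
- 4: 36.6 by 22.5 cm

1

Ratios (long/short): 1 ≈ 1.715; 2 ≈ 1.473; 3 ≈ 1.777; 4 ≈ 1.627.
root-3 ≈ 1.732; option 1 is nearest (Δ 0.017).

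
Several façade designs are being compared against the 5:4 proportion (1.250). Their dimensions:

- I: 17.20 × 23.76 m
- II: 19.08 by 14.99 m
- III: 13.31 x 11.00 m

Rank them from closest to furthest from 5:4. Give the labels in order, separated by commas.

Ratios: I = 23.76 / 17.20 ≈ 1.381; II = 19.08 / 14.99 ≈ 1.273; III = 13.31 / 11.00 ≈ 1.210.
|Δ from 1.250|: I 0.131; II 0.023; III 0.040.

II, III, I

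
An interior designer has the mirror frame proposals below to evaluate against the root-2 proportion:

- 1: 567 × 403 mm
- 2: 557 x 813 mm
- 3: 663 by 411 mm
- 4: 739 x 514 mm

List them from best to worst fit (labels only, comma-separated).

1, 4, 2, 3

1: 567/403 ≈ 1.407 → |1.407 − 1.414| = 0.007
2: 813/557 ≈ 1.460 → |1.460 − 1.414| = 0.046
3: 663/411 ≈ 1.613 → |1.613 − 1.414| = 0.199
4: 739/514 ≈ 1.438 → |1.438 − 1.414| = 0.024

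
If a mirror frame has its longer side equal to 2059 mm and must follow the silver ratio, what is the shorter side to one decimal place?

852.9 mm

silver ratio ≈ 2.41421.
Shorter side = 2059 ÷ 2.41421 ≈ 852.867 → 852.9 mm.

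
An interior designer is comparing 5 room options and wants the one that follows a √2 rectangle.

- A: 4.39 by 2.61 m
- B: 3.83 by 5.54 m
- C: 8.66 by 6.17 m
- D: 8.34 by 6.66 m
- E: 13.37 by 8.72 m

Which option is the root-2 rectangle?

C

Ratios (long/short): A ≈ 1.682; B ≈ 1.446; C ≈ 1.404; D ≈ 1.252; E ≈ 1.533.
root-2 ≈ 1.414; option C is nearest (Δ 0.010).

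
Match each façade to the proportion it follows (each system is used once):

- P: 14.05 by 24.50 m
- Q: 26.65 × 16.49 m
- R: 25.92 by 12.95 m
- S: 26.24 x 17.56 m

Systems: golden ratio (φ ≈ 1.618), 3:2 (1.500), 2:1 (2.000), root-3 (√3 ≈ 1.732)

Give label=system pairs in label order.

Ratios: P ≈ 1.744; Q ≈ 1.616; R ≈ 2.002; S ≈ 1.494.
Targets: golden ratio ≈ 1.618; 3:2 ≈ 1.500; 2:1 ≈ 2.000; root-3 ≈ 1.732.

P=root-3, Q=golden ratio, R=2:1, S=3:2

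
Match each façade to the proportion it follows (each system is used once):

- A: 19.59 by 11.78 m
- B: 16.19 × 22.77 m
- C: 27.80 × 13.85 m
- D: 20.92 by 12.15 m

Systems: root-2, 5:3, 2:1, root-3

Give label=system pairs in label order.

A=5:3, B=root-2, C=2:1, D=root-3

A = 19.59/11.78 ≈ 1.663 → 5:3 (1.667)
B = 22.77/16.19 ≈ 1.406 → root-2 (1.414)
C = 27.80/13.85 ≈ 2.007 → 2:1 (2.000)
D = 20.92/12.15 ≈ 1.722 → root-3 (1.732)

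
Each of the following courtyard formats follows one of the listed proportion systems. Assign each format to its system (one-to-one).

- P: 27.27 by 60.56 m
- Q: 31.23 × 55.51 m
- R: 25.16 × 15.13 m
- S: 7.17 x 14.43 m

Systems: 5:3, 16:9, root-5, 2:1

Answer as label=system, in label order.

P=root-5, Q=16:9, R=5:3, S=2:1

Ratios: P ≈ 2.221; Q ≈ 1.777; R ≈ 1.663; S ≈ 2.013.
Targets: 5:3 ≈ 1.667; 16:9 ≈ 1.778; root-5 ≈ 2.236; 2:1 ≈ 2.000.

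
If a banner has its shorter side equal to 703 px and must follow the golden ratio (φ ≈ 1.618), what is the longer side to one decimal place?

1137.5 px

golden ratio ≈ 1.61803.
Longer side = 703 × 1.61803 ≈ 1137.475 → 1137.5 px.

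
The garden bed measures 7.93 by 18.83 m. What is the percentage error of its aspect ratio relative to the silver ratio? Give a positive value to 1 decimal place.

1.6%

Ratio = 18.83 / 7.93 ≈ 2.3745.
Ideal silver ratio ≈ 2.4142. |2.3745 − 2.4142| / 2.4142 ≈ 1.64% → 1.6%.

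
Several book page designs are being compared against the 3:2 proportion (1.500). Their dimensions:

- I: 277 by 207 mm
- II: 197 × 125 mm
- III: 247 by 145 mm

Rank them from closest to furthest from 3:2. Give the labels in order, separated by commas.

II, I, III

Ratios: I = 277 / 207 ≈ 1.338; II = 197 / 125 ≈ 1.576; III = 247 / 145 ≈ 1.703.
|Δ from 1.500|: I 0.162; II 0.076; III 0.203.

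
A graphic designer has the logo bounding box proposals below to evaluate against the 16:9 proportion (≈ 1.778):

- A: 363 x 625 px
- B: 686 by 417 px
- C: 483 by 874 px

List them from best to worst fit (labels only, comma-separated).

C, A, B

Ratios: A = 625 / 363 ≈ 1.722; B = 686 / 417 ≈ 1.645; C = 874 / 483 ≈ 1.810.
|Δ from 1.778|: A 0.056; B 0.133; C 0.032.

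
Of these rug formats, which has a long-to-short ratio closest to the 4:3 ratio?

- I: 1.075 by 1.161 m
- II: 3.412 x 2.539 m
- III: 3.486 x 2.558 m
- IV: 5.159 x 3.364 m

Ratios (long/short): I ≈ 1.080; II ≈ 1.344; III ≈ 1.363; IV ≈ 1.534.
4:3 ≈ 1.333; option II is nearest (Δ 0.011).

II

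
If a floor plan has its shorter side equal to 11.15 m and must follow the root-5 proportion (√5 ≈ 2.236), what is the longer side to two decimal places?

root-5 ≈ 2.23607.
Longer side = 11.15 × 2.23607 ≈ 24.9322 → 24.93 m.

24.93 m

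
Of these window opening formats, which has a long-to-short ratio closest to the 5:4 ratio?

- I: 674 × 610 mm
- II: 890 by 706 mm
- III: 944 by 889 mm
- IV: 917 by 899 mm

II

Target 5:4 ≈ 1.250.
I: 1.105 (Δ0.145)  II: 1.261 (Δ0.011)  III: 1.062 (Δ0.188)  IV: 1.020 (Δ0.230)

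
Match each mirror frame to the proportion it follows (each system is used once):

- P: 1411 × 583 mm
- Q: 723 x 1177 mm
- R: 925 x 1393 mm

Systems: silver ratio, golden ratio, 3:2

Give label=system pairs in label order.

P=silver ratio, Q=golden ratio, R=3:2

P = 1411/583 ≈ 2.420 → silver ratio (2.414)
Q = 1177/723 ≈ 1.628 → golden ratio (1.618)
R = 1393/925 ≈ 1.506 → 3:2 (1.500)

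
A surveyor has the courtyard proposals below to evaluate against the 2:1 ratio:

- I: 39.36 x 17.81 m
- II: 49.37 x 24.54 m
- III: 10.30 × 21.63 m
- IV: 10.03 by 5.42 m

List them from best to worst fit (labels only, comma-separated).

II, III, IV, I

Ratios: I = 39.36 / 17.81 ≈ 2.210; II = 49.37 / 24.54 ≈ 2.012; III = 21.63 / 10.30 ≈ 2.100; IV = 10.03 / 5.42 ≈ 1.851.
|Δ from 2.000|: I 0.210; II 0.012; III 0.100; IV 0.149.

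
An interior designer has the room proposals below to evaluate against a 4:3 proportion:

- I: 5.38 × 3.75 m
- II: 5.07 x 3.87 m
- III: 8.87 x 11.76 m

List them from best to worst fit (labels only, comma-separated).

Ratios: I = 5.38 / 3.75 ≈ 1.435; II = 5.07 / 3.87 ≈ 1.310; III = 11.76 / 8.87 ≈ 1.326.
|Δ from 1.333|: I 0.102; II 0.023; III 0.007.

III, II, I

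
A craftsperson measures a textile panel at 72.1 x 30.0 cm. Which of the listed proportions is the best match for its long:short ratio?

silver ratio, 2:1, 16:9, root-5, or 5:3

silver ratio

72.1/30.0 ≈ 2.403. Nearest candidates are silver ratio (2.414, off by 0.011) and root-5 (2.236, off by 0.167).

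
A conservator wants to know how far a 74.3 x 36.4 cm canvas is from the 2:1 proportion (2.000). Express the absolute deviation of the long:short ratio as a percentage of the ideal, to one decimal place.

Ratio = 74.3 / 36.4 ≈ 2.0412.
Ideal 2:1 = 2.0000. |2.0412 − 2.0000| / 2.0000 ≈ 2.06% → 2.1%.

2.1%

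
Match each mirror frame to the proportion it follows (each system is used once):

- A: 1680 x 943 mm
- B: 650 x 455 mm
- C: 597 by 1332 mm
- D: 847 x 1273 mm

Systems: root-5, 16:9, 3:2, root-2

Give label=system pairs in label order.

Ratios: A ≈ 1.782; B ≈ 1.429; C ≈ 2.231; D ≈ 1.503.
Targets: root-5 ≈ 2.236; 16:9 ≈ 1.778; 3:2 ≈ 1.500; root-2 ≈ 1.414.

A=16:9, B=root-2, C=root-5, D=3:2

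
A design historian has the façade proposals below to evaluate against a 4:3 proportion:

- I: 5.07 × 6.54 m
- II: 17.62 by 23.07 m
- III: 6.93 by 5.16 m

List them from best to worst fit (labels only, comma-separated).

Ratios: I = 6.54 / 5.07 ≈ 1.290; II = 23.07 / 17.62 ≈ 1.309; III = 6.93 / 5.16 ≈ 1.343.
|Δ from 1.333|: I 0.043; II 0.024; III 0.010.

III, II, I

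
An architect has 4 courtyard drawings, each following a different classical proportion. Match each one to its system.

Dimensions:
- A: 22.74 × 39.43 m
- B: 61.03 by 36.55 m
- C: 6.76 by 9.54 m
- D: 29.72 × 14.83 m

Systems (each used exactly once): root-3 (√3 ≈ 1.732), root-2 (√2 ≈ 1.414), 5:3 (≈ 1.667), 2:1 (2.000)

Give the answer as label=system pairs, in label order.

Ratios: A ≈ 1.734; B ≈ 1.670; C ≈ 1.411; D ≈ 2.004.
Targets: root-3 ≈ 1.732; root-2 ≈ 1.414; 5:3 ≈ 1.667; 2:1 ≈ 2.000.

A=root-3, B=5:3, C=root-2, D=2:1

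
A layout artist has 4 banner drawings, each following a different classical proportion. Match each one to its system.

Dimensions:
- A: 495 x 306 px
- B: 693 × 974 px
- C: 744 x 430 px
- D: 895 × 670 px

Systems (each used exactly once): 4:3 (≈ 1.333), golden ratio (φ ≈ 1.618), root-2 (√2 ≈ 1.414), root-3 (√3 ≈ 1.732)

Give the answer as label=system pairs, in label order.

A=golden ratio, B=root-2, C=root-3, D=4:3

A = 495/306 ≈ 1.618 → golden ratio (1.618)
B = 974/693 ≈ 1.405 → root-2 (1.414)
C = 744/430 ≈ 1.730 → root-3 (1.732)
D = 895/670 ≈ 1.336 → 4:3 (1.333)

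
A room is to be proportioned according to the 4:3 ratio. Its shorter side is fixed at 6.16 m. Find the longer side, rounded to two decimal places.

8.21 m

4:3 ≈ 1.33333.
Longer side = 6.16 × 1.33333 ≈ 8.2133 → 8.21 m.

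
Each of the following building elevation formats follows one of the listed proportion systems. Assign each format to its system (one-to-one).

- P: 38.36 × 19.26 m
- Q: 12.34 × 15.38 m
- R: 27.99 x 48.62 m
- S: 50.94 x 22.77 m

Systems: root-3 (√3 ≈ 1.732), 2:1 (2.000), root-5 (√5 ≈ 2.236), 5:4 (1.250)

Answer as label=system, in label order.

P=2:1, Q=5:4, R=root-3, S=root-5

Ratios: P ≈ 1.992; Q ≈ 1.246; R ≈ 1.737; S ≈ 2.237.
Targets: root-3 ≈ 1.732; 2:1 ≈ 2.000; root-5 ≈ 2.236; 5:4 ≈ 1.250.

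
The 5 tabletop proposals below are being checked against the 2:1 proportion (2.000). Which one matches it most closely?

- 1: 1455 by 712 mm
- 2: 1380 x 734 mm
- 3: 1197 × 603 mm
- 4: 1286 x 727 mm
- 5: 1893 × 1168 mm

3

Ratios (long/short): 1 ≈ 2.044; 2 ≈ 1.880; 3 ≈ 1.985; 4 ≈ 1.769; 5 ≈ 1.621.
2:1 ≈ 2.000; option 3 is nearest (Δ 0.015).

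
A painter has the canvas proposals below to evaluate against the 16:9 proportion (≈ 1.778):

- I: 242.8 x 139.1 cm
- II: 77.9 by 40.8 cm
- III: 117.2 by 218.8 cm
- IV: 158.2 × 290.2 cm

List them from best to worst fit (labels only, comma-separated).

I, IV, III, II

Ratios: I = 242.8 / 139.1 ≈ 1.746; II = 77.9 / 40.8 ≈ 1.909; III = 218.8 / 117.2 ≈ 1.867; IV = 290.2 / 158.2 ≈ 1.834.
|Δ from 1.778|: I 0.032; II 0.131; III 0.089; IV 0.056.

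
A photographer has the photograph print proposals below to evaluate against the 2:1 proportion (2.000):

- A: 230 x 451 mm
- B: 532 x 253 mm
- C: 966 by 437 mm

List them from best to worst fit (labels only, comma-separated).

A, B, C

Ratios: A = 451 / 230 ≈ 1.961; B = 532 / 253 ≈ 2.103; C = 966 / 437 ≈ 2.211.
|Δ from 2.000|: A 0.039; B 0.103; C 0.211.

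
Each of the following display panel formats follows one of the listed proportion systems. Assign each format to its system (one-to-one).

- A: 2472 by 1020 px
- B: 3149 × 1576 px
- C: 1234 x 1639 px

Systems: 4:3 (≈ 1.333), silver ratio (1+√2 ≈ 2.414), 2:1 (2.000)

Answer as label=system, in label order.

A = 2472/1020 ≈ 2.424 → silver ratio (2.414)
B = 3149/1576 ≈ 1.998 → 2:1 (2.000)
C = 1639/1234 ≈ 1.328 → 4:3 (1.333)

A=silver ratio, B=2:1, C=4:3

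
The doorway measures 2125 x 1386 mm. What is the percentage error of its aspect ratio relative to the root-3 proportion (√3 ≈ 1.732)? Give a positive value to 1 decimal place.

Ratio = 2125 / 1386 ≈ 1.5332.
Ideal root-3 ≈ 1.7321. |1.5332 − 1.7321| / 1.7321 ≈ 11.48% → 11.5%.

11.5%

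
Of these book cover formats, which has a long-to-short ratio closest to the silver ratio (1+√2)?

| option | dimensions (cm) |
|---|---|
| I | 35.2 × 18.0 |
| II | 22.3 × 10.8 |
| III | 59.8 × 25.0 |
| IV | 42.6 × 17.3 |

Target silver ratio ≈ 2.414.
I: 1.956 (Δ0.458)  II: 2.065 (Δ0.349)  III: 2.392 (Δ0.022)  IV: 2.462 (Δ0.048)

III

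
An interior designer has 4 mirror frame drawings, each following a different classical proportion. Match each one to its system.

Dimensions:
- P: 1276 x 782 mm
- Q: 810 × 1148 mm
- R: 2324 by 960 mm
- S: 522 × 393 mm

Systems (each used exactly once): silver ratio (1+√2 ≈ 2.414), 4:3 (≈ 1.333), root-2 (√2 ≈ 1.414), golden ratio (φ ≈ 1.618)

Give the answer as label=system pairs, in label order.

P=golden ratio, Q=root-2, R=silver ratio, S=4:3

P = 1276/782 ≈ 1.632 → golden ratio (1.618)
Q = 1148/810 ≈ 1.417 → root-2 (1.414)
R = 2324/960 ≈ 2.421 → silver ratio (2.414)
S = 522/393 ≈ 1.328 → 4:3 (1.333)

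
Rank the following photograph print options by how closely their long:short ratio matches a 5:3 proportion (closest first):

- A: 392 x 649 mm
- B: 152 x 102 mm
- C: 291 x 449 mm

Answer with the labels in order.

A, C, B

Ratios: A = 649 / 392 ≈ 1.656; B = 152 / 102 ≈ 1.490; C = 449 / 291 ≈ 1.543.
|Δ from 1.667|: A 0.011; B 0.177; C 0.124.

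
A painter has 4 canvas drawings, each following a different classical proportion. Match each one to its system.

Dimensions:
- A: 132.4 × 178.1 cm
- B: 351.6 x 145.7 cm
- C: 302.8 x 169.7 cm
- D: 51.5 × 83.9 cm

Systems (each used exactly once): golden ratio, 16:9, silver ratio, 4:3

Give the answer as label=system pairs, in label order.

A = 178.1/132.4 ≈ 1.345 → 4:3 (1.333)
B = 351.6/145.7 ≈ 2.413 → silver ratio (2.414)
C = 302.8/169.7 ≈ 1.784 → 16:9 (1.778)
D = 83.9/51.5 ≈ 1.629 → golden ratio (1.618)

A=4:3, B=silver ratio, C=16:9, D=golden ratio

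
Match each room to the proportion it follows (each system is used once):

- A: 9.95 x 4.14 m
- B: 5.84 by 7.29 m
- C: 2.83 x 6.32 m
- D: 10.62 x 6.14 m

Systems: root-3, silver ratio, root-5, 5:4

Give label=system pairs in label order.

A = 9.95/4.14 ≈ 2.403 → silver ratio (2.414)
B = 7.29/5.84 ≈ 1.248 → 5:4 (1.250)
C = 6.32/2.83 ≈ 2.233 → root-5 (2.236)
D = 10.62/6.14 ≈ 1.730 → root-3 (1.732)

A=silver ratio, B=5:4, C=root-5, D=root-3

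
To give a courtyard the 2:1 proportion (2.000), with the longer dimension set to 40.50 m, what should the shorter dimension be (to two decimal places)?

2:1 = 2.00000.
Shorter side = 40.50 ÷ 2.00000 ≈ 20.2500 → 20.25 m.

20.25 m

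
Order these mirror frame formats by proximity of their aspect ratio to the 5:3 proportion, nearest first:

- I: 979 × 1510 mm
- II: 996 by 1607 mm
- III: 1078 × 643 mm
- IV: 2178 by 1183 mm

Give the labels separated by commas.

Ratios: I = 1510 / 979 ≈ 1.542; II = 1607 / 996 ≈ 1.613; III = 1078 / 643 ≈ 1.677; IV = 2178 / 1183 ≈ 1.841.
|Δ from 1.667|: I 0.125; II 0.054; III 0.010; IV 0.174.

III, II, I, IV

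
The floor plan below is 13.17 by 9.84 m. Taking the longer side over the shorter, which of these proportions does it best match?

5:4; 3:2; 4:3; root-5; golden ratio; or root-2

13.17/9.84 ≈ 1.338. Nearest candidates are 4:3 (1.333, off by 0.005) and root-2 (1.414, off by 0.076).

4:3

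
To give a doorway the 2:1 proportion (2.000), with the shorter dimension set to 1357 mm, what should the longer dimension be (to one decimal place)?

2:1 = 2.00000.
Longer side = 1357 × 2.00000 ≈ 2714.000 → 2714.0 mm.

2714.0 mm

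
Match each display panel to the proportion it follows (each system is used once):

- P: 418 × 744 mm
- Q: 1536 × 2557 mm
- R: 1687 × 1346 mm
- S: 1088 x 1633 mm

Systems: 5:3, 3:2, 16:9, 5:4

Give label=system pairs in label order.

P=16:9, Q=5:3, R=5:4, S=3:2

Ratios: P ≈ 1.780; Q ≈ 1.665; R ≈ 1.253; S ≈ 1.501.
Targets: 5:3 ≈ 1.667; 3:2 ≈ 1.500; 16:9 ≈ 1.778; 5:4 ≈ 1.250.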